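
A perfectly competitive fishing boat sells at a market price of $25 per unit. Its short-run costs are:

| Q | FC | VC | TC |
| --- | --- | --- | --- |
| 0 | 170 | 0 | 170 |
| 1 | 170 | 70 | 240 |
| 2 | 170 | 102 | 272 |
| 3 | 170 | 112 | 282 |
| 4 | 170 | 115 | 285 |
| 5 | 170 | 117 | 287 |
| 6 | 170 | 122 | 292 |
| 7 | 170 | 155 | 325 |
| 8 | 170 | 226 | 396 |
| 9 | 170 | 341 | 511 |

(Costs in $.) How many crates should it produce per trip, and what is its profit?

Q = 6; profit = -$142

Tabulate TR − TC: Q=0: -170; Q=1: -215; Q=2: -222; Q=3: -207; Q=4: -185; Q=5: -162; Q=6: -142; Q=7: -150; Q=8: -196; Q=9: -286.
Profit is maximized at Q = 6. AVC there is 122/6 = $20.33 ≤ P, so producing beats shutting down (which would give -$170).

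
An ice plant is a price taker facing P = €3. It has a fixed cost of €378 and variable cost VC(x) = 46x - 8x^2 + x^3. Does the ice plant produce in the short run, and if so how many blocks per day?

From TC, MC = TC'(x) = 46 - 16x + 3x^2 and AVC = VC/x = 46 - 8x + x^2.
The AVC parabola has its vertex at x = 8/2 = 4, where AVC = 46 - 8·4 + 4^2 = €30.
P = €3 lies below min AVC = €30; no output level covers variable cost.
Best response: produce nothing and absorb the €378 fixed cost.

Shut down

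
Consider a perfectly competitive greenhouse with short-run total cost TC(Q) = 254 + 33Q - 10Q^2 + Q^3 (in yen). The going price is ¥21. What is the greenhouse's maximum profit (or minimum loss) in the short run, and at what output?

Profit = -¥182 at Q = 6

AVC = 33 - 10Q + Q^2 has its minimum ¥8 at Q = 5; price ¥21 clears that bar, so the firm operates.
With MC = 33 - 20Q + 3Q^2, P = MC on the upward-sloping part at Q* = 6.
TR = 21·6 = 126. TC = 254 + 54 = 308. Profit = 126 − 308 = -¥182.
By producing, the firm covers all variable cost plus ¥72 of fixed cost; shutting down would lose the full ¥254.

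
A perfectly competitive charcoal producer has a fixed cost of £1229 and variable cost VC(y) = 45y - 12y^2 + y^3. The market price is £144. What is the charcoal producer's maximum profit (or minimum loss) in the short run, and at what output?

AVC = 45 - 12y + y^2; min AVC = £9 at y = 6. Since P = £144 ≥ min AVC, the firm produces.
With MC = 45 - 24y + 3y^2, P = MC on the upward-sloping part at y* = 11.
TR = 144·11 = 1584. TC = 1229 + 374 = 1603. Profit = 1584 − 1603 = -£19.
Shutting down would mean losing the fixed cost of £1229, so operating at a loss of £19 is better by £1210.

Profit = -£19 at y = 11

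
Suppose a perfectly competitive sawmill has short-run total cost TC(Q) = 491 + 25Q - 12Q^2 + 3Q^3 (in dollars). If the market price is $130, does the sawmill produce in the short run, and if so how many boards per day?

Produce at Q = 5

Variable cost is VC = 25Q - 12Q^2 + 3Q^3, so AVC = VC/Q = 25 - 12Q + 3Q^2 and MC = dTC/dQ = 25 - 24Q + 9Q^2.
AVC hits its minimum where MC = AVC, at Q = 2, giving min AVC = 25 - 12·2 + 3·2^2 = $13.
Since P = $130 ≥ min AVC = $13, price covers variable cost and the firm should produce.
P = MC gives -105 - 24Q + 9Q^2 = 0, with roots -7/3 and 5. Take the larger (rising MC): Q* = 5.
Check: AVC at Q = 5 is $40 ≤ P, so revenue covers variable cost.
Profit = P·Q − TC = 130·5 − 691 = -$41, a loss, but smaller than the $491 fixed cost the firm would lose by shutting down.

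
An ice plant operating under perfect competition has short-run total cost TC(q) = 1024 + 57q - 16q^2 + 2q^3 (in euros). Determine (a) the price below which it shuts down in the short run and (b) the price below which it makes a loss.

Shutdown price = min AVC. AVC = 57 - 16q + 2q^2, with vertex at q = 4 and minimum €25.
ATC = 1024/q + 57 - 16q + 2q^2. Setting dATC/dq = −1024/q^2 − 16 + 4q = 0 gives q = 8 (since 4·8^3 − 16·8^2 = 1024).
min ATC = 1024/8 + 57 − 16·8 + 2·8^2 = €185. That is the break-even price.
Between these two prices the firm operates at a loss; above €185 it earns a profit.

Shutdown price = €25; break-even price = €185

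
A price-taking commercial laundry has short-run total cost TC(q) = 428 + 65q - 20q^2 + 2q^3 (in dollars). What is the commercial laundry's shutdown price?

$15 per unit

Short-run supply begins at min AVC. From VC = 65q - 20q^2 + 2q^3, AVC = 65 - 20q + 2q^2.
dAVC/dq = -20 + 4q = 0 gives q = 5. min AVC = 65 - 20·5 + 2·5^2 = 15.
For P < $15 the firm produces nothing.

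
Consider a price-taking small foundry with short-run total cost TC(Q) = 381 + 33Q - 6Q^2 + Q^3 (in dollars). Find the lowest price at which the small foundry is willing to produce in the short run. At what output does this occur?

The shutdown price is the minimum of AVC. VC = 33Q - 6Q^2 + Q^3, so AVC = 33 - 6Q + Q^2.
dAVC/dQ = -6 + 2Q = 0 gives Q = 3. min AVC = 33 - 6·3 + 3^2 = 24.
The firm shuts down for any P below $24.

$24 per unit, at Q = 3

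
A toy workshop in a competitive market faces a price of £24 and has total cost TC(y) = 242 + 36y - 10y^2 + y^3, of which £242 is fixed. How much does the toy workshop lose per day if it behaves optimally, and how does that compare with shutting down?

Profit = -£170 at y = 6

AVC = 36 - 10y + y^2; min AVC = £11 at y = 5. Since P = £24 ≥ min AVC, the firm produces.
With MC = 36 - 20y + 3y^2, P = MC on the upward-sloping part at y* = 6.
TR = 24·6 = 144. TC = 242 + 72 = 314. Profit = 144 − 314 = -£170.
That loss of £170 beats the £242 the firm would lose by shutting down; producing recovers £72 of fixed cost.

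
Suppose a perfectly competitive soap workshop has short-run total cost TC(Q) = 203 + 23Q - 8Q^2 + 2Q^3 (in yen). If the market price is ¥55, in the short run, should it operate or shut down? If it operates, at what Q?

Produce at Q = 4

Variable cost is VC = 23Q - 8Q^2 + 2Q^3, so AVC = VC/Q = 23 - 8Q + 2Q^2 and MC = dTC/dQ = 23 - 16Q + 6Q^2.
AVC is minimized where dAVC/dQ = -8 + 4Q = 0, at Q = 2; min AVC = 23 - 8·2 + 2·2^2 = ¥15.
Because ¥55 ≥ ¥15, revenue can cover variable cost; the firm operates.
P = MC gives -32 - 16Q + 6Q^2 = 0, with roots -4/3 and 4. Take the larger (rising MC): Q* = 4.
Check: AVC at Q = 4 is ¥23 ≤ P, so revenue covers variable cost.
Profit = P·Q − TC = 55·4 − 295 = -¥75, a loss, but smaller than the ¥203 fixed cost the firm would lose by shutting down.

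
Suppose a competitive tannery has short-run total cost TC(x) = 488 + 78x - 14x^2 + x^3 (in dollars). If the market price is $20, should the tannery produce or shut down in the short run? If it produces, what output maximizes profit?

Shut down

Strip out fixed cost: VC = 78x - 14x^2 + x^3. Then AVC = 78 - 14x + x^2 and MC = 78 - 28x + 3x^2.
The AVC parabola has its vertex at x = 14/2 = 7, where AVC = 78 - 14·7 + 7^2 = $29.
With P < min AVC ($20 < $29), every unit sold adds to the loss.
Best response: produce nothing and absorb the $488 fixed cost.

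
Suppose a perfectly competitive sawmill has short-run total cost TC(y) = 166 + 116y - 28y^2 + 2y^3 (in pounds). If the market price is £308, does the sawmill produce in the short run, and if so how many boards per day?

Produce at y = 12

Strip out fixed cost: VC = 116y - 28y^2 + 2y^3. Then AVC = 116 - 28y + 2y^2 and MC = 116 - 56y + 6y^2.
The AVC parabola has its vertex at y = 28/4 = 7, where AVC = 116 - 28·7 + 2·7^2 = £18.
P = £308 exceeds min AVC = £18, so the firm stays open.
P = MC gives -192 - 56y + 6y^2 = 0, with roots -8/3 and 12. Take the larger (rising MC): y* = 12.
Check: AVC at y = 12 is £68 ≤ P, so revenue covers variable cost.
Profit = P·y − TC = 308·12 − 982 = £2714.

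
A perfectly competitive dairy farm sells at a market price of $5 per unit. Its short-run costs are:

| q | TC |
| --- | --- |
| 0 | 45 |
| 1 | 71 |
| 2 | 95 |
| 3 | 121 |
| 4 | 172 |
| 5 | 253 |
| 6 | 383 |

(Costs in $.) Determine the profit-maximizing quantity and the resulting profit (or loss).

Tabulate TR − TC: q=0: -45; q=1: -66; q=2: -85; q=3: -106; q=4: -152; q=5: -228; q=6: -353.
Profit is highest at q = 0. Equivalently, the lowest AVC in the table is 50/2 ≈ $25 at q = 2, and P = $5 falls below it — price never covers variable cost, so the firm shuts down and loses only its fixed cost.

q = 0 (shut down); profit = -$45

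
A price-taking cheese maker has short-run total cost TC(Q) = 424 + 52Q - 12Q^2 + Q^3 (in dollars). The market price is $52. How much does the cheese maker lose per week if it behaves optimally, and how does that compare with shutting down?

AVC = 52 - 12Q + Q^2; min AVC = $16 at Q = 6. Since P = $52 ≥ min AVC, the firm produces.
MC = 52 - 24Q + 3Q^2. Setting P = MC and taking the root on the rising branch gives Q* = 8.
TR = 52·8 = 416. TC = 424 + 160 = 584. Profit = 416 − 584 = -$168.
That loss of $168 beats the $424 the firm would lose by shutting down; producing recovers $256 of fixed cost.

Profit = -$168 at Q = 8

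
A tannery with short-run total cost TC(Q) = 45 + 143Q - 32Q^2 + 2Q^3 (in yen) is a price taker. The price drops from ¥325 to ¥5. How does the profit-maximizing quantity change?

Output falls from 13 to 0 (the firm shuts down)

AVC = 143 - 32Q + 2Q^2, minimized at Q = 8 where min AVC = ¥15. MC = 143 - 64Q + 6Q^2.
At P = ¥325 ≥ min AVC, set P = MC on the rising branch: Q = 13.
At P = ¥5 < min AVC = ¥15, price no longer covers variable cost at any output, so the firm shuts down: Q = 0.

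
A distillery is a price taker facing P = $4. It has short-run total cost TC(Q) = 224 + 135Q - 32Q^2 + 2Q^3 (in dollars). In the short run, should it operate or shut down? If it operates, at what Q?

Variable cost is VC = 135Q - 32Q^2 + 2Q^3, so AVC = VC/Q = 135 - 32Q + 2Q^2 and MC = dTC/dQ = 135 - 64Q + 6Q^2.
AVC hits its minimum where MC = AVC, at Q = 8, giving min AVC = 135 - 32·8 + 2·8^2 = $7.
P = $4 lies below min AVC = $7; no output level covers variable cost.
Shutting down limits the loss to fixed cost, $224.

Shut down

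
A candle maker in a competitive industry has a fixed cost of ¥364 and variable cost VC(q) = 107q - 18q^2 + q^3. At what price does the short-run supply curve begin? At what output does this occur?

Short-run supply begins at min AVC. From VC = 107q - 18q^2 + q^3, AVC = 107 - 18q + q^2.
dAVC/dq = -18 + 2q = 0 gives q = 9. min AVC = 107 - 18·9 + 9^2 = 26.
The firm shuts down for any P below ¥26.

¥26 per unit, at q = 9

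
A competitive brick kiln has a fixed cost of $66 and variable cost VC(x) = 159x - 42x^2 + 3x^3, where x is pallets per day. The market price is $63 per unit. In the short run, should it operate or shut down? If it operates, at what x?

From TC, MC = TC'(x) = 159 - 84x + 9x^2 and AVC = VC/x = 159 - 42x + 3x^2.
AVC is minimized where dAVC/dx = -42 + 6x = 0, at x = 7; min AVC = 159 - 42·7 + 3·7^2 = $12.
Because $63 ≥ $12, revenue can cover variable cost; the firm operates.
Solving P = MC: 96 - 84x + 9x^2 = 0 ⇒ x = 4/3 or 8. On the upward-sloping branch, x* = 8.
Check: AVC at x = 8 is $15 ≤ P, so revenue covers variable cost.
Profit = P·x − TC = 63·8 − 186 = $318.

Produce at x = 8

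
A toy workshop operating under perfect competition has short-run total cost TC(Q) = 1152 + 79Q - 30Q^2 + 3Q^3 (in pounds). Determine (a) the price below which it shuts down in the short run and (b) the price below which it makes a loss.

Shutdown price = £4; break-even price = £175

Shutdown price = min AVC. AVC = 79 - 30Q + 3Q^2, with vertex at Q = 5 and minimum £4.
ATC = 1152/Q + 79 - 30Q + 3Q^2. Setting dATC/dQ = −1152/Q^2 − 30 + 6Q = 0 gives Q = 8 (since 6·8^3 − 30·8^2 = 1152).
min ATC = 1152/8 + 79 − 30·8 + 3·8^2 = £175. That is the break-even price.
Between these two prices the firm operates at a loss; above £175 it earns a profit.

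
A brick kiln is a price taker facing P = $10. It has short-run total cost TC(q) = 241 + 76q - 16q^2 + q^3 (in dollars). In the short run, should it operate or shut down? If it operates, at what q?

Shut down

Variable cost is VC = 76q - 16q^2 + q^3, so AVC = VC/q = 76 - 16q + q^2 and MC = dTC/dq = 76 - 32q + 3q^2.
AVC hits its minimum where MC = AVC, at q = 8, giving min AVC = 76 - 16·8 + 8^2 = $12.
Since P = $10 < min AVC = $12, price fails to cover variable cost at any output.
Shutting down limits the loss to fixed cost, $241.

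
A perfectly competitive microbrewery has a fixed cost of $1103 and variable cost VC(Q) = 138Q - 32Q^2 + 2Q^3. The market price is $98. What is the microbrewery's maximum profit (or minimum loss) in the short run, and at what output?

AVC = 138 - 32Q + 2Q^2; min AVC = $10 at Q = 8. Since P = $98 ≥ min AVC, the firm produces.
With MC = 138 - 64Q + 6Q^2, P = MC on the upward-sloping part at Q* = 10.
TR = 98·10 = 980. TC = 1103 + 180 = 1283. Profit = 980 − 1283 = -$303.
By producing, the firm covers all variable cost plus $800 of fixed cost; shutting down would lose the full $1103.

Profit = -$303 at Q = 10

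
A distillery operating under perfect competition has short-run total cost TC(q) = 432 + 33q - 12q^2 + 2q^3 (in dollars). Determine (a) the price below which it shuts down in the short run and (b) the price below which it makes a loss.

AVC = 33 - 12q + 2q^2; minimized at q = 3, giving min AVC = $15. That is the shutdown price.
ATC = 432/q + 33 - 12q + 2q^2. Setting dATC/dq = −432/q^2 − 12 + 4q = 0 gives q = 6 (since 4·6^3 − 12·6^2 = 432).
min ATC = 432/6 + 33 − 12·6 + 2·6^2 = $105. That is the break-even price.
Between these two prices the firm operates at a loss; above $105 it earns a profit.

Shutdown price = $15; break-even price = $105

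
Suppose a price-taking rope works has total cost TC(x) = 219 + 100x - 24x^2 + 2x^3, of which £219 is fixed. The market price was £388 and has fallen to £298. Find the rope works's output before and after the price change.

Output falls from 12 to 11

MC = 100 - 48x + 6x^2; the shutdown threshold is min AVC = £28 (at x = 6).
At P = £388 ≥ min AVC, set P = MC on the rising branch: x = 12.
At P = £298 ≥ min AVC, set P = MC: x = 11. The firm stays open but cuts output.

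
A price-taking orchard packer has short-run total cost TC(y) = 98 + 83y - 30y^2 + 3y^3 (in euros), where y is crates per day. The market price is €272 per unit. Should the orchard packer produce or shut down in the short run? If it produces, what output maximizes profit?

Produce at y = 9

Strip out fixed cost: VC = 83y - 30y^2 + 3y^3. Then AVC = 83 - 30y + 3y^2 and MC = 83 - 60y + 9y^2.
AVC is minimized where dAVC/dy = -30 + 6y = 0, at y = 5; min AVC = 83 - 30·5 + 3·5^2 = €8.
Since P = €272 ≥ min AVC = €8, price covers variable cost and the firm should produce.
Solving P = MC: -189 - 60y + 9y^2 = 0 ⇒ y = -7/3 or 9. On the upward-sloping branch, y* = 9.
Check: AVC at y = 9 is €56 ≤ P, so revenue covers variable cost.
Profit = P·y − TC = 272·9 − 602 = €1846.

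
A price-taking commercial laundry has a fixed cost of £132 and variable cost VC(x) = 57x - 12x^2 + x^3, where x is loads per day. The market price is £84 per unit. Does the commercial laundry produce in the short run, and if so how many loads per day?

Produce at x = 9

Variable cost is VC = 57x - 12x^2 + x^3, so AVC = VC/x = 57 - 12x + x^2 and MC = dTC/dx = 57 - 24x + 3x^2.
The AVC parabola has its vertex at x = 12/2 = 6, where AVC = 57 - 12·6 + 6^2 = £21.
P = £84 exceeds min AVC = £21, so the firm stays open.
Set P = MC: 84 = 57 - 24x + 3x^2 → -27 - 24x + 3x^2 = 0. The roots are x = -1 and x = 9; the profit-maximizing output is on the rising part of MC, so x* = 9.
Check: AVC at x = 9 is £30 ≤ P, so revenue covers variable cost.
Profit = P·x − TC = 84·9 − 402 = £354.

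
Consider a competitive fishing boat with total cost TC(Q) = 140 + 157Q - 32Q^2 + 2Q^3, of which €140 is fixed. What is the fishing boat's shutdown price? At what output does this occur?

€29 per unit, at Q = 8

Short-run supply begins at min AVC. From VC = 157Q - 32Q^2 + 2Q^3, AVC = 157 - 32Q + 2Q^2.
dAVC/dQ = -32 + 4Q = 0 gives Q = 8. min AVC = 157 - 32·8 + 2·8^2 = 29.
For P < €29 the firm produces nothing.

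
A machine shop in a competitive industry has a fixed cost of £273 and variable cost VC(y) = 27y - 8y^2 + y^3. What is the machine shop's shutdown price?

£11 per unit

Short-run supply begins at min AVC. From VC = 27y - 8y^2 + y^3, AVC = 27 - 8y + y^2.
dAVC/dy = -8 + 2y = 0 gives y = 4. min AVC = 27 - 8·4 + 4^2 = 11.
For P < £11 the firm produces nothing.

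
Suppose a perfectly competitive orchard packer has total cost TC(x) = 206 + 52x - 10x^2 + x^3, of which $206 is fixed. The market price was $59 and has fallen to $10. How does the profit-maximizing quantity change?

MC = 52 - 20x + 3x^2; the shutdown threshold is min AVC = $27 (at x = 5).
At P = $59 ≥ min AVC, set P = MC on the rising branch: x = 7.
At P = $10 < min AVC = $27, price no longer covers variable cost at any output, so the firm shuts down: x = 0.

Output falls from 7 to 0 (the firm shuts down)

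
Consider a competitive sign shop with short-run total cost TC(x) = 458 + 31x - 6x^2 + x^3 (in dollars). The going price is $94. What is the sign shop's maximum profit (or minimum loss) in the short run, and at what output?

Profit = -$66 at x = 7

AVC = 31 - 6x + x^2; min AVC = $22 at x = 3. Since P = $94 ≥ min AVC, the firm produces.
With MC = 31 - 12x + 3x^2, P = MC on the upward-sloping part at x* = 7.
TR = 94·7 = 658. TC = 458 + 266 = 724. Profit = 658 − 724 = -$66.
That loss of $66 beats the $458 the firm would lose by shutting down; producing recovers $392 of fixed cost.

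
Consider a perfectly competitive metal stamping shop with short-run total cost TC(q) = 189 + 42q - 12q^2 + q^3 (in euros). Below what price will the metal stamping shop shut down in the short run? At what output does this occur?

€6 per unit, at q = 6

The firm shuts down when price falls below the minimum of average variable cost. AVC = VC/q = 42 - 12q + q^2.
At the minimum of AVC, MC = AVC. MC = 42 - 24q + 3q^2; setting MC = AVC gives 2q^2 - 12q = 0, so q = 6. min AVC = 6.
The firm shuts down for any P below €6.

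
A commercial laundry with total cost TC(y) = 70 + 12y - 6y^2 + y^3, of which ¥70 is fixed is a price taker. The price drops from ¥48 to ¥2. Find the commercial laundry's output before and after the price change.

Output falls from 6 to 0 (the firm shuts down)

AVC = 12 - 6y + y^2, minimized at y = 3 where min AVC = ¥3. MC = 12 - 12y + 3y^2.
With P = ¥48 above the shutdown price, P = MC gives y = 6.
At P = ¥2 < min AVC = ¥3, price no longer covers variable cost at any output, so the firm shuts down: y = 0.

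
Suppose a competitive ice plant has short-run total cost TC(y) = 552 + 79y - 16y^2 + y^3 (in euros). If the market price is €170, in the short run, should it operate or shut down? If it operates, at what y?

Strip out fixed cost: VC = 79y - 16y^2 + y^3. Then AVC = 79 - 16y + y^2 and MC = 79 - 32y + 3y^2.
AVC is minimized where dAVC/dy = -16 + 2y = 0, at y = 8; min AVC = 79 - 16·8 + 8^2 = €15.
Because €170 ≥ €15, revenue can cover variable cost; the firm operates.
P = MC gives -91 - 32y + 3y^2 = 0, with roots -7/3 and 13. Take the larger (rising MC): y* = 13.
Check: AVC at y = 13 is €40 ≤ P, so revenue covers variable cost.
Profit = P·y − TC = 170·13 − 1072 = €1138.

Produce at y = 13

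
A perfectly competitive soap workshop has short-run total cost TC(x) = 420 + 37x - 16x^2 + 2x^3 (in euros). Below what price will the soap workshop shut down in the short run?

€5 per unit

The firm shuts down when price falls below the minimum of average variable cost. AVC = VC/x = 37 - 16x + 2x^2.
At the minimum of AVC, MC = AVC. MC = 37 - 32x + 6x^2; setting MC = AVC gives 4x^2 - 16x = 0, so x = 4. min AVC = 5.
The firm shuts down for any P below €5.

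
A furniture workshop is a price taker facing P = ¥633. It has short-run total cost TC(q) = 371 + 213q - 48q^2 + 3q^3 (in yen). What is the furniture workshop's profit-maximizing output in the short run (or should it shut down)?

Strip out fixed cost: VC = 213q - 48q^2 + 3q^3. Then AVC = 213 - 48q + 3q^2 and MC = 213 - 96q + 9q^2.
AVC is minimized where dAVC/dq = -48 + 6q = 0, at q = 8; min AVC = 213 - 48·8 + 3·8^2 = ¥21.
Because ¥633 ≥ ¥21, revenue can cover variable cost; the firm operates.
P = MC gives -420 - 96q + 9q^2 = 0, with roots -10/3 and 14. Take the larger (rising MC): q* = 14.
Check: AVC at q = 14 is ¥129 ≤ P, so revenue covers variable cost.
Profit = P·q − TC = 633·14 − 2177 = ¥6685.

Produce at q = 14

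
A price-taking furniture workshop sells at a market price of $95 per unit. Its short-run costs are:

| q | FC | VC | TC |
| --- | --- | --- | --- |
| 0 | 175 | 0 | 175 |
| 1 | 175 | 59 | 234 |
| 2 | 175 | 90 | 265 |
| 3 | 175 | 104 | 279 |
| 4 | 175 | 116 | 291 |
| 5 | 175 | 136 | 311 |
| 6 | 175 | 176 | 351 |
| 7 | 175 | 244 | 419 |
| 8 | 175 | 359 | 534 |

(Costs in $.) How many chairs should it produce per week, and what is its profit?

q = 7; profit = $246

Tabulate TR − TC: q=0: -175; q=1: -139; q=2: -75; q=3: 6; q=4: 89; q=5: 164; q=6: 219; q=7: 246; q=8: 226.
Profit is maximized at q = 7. AVC there is 244/7 = $34.86 ≤ P, so producing beats shutting down (which would give -$175).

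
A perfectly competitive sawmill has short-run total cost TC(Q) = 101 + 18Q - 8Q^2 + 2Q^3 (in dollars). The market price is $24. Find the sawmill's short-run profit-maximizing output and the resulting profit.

AVC = 18 - 8Q + 2Q^2 has its minimum $10 at Q = 2; price $24 clears that bar, so the firm operates.
With MC = 18 - 16Q + 6Q^2, P = MC on the upward-sloping part at Q* = 3.
TR = 24·3 = 72. TC = 101 + 36 = 137. Profit = 72 − 137 = -$65.
Shutting down would mean losing the fixed cost of $101, so operating at a loss of $65 is better by $36.

Profit = -$65 at Q = 3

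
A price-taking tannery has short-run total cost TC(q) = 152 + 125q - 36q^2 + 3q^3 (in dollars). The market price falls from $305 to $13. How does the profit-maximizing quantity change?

MC = 125 - 72q + 9q^2; the shutdown threshold is min AVC = $17 (at q = 6).
With P = $305 above the shutdown price, P = MC gives q = 10.
At P = $13 < min AVC = $17, price no longer covers variable cost at any output, so the firm shuts down: q = 0.

Output falls from 10 to 0 (the firm shuts down)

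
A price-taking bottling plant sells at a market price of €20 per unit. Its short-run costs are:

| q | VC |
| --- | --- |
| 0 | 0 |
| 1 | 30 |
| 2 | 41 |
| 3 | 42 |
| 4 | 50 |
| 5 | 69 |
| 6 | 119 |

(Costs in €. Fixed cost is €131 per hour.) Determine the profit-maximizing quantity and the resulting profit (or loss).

Profit at each row (π = 20q − TC): q=0: -131; q=1: -141; q=2: -132; q=3: -113; q=4: -101; q=5: -100; q=6: -130.
Profit is maximized at q = 5. AVC there is 69/5 = €13.80 ≤ P, so producing beats shutting down (which would give -€131).

q = 5; profit = -€100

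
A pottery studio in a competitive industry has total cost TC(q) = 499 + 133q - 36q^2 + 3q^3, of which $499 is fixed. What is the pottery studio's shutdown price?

The shutdown price is the minimum of AVC. VC = 133q - 36q^2 + 3q^3, so AVC = 133 - 36q + 3q^2.
At the minimum of AVC, MC = AVC. MC = 133 - 72q + 9q^2; setting MC = AVC gives 6q^2 - 36q = 0, so q = 6. min AVC = 25.
So the shutdown price is $25.

$25 per unit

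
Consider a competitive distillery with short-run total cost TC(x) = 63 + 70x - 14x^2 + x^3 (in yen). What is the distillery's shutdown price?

Short-run supply begins at min AVC. From VC = 70x - 14x^2 + x^3, AVC = 70 - 14x + x^2.
dAVC/dx = -14 + 2x = 0 gives x = 7. min AVC = 70 - 14·7 + 7^2 = 21.
For P < ¥21 the firm produces nothing.

¥21 per unit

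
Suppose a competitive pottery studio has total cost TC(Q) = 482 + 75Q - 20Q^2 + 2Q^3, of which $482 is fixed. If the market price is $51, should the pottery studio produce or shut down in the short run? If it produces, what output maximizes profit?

Variable cost is VC = 75Q - 20Q^2 + 2Q^3, so AVC = VC/Q = 75 - 20Q + 2Q^2 and MC = dTC/dQ = 75 - 40Q + 6Q^2.
The AVC parabola has its vertex at Q = 20/4 = 5, where AVC = 75 - 20·5 + 2·5^2 = $25.
Because $51 ≥ $25, revenue can cover variable cost; the firm operates.
Solving P = MC: 24 - 40Q + 6Q^2 = 0 ⇒ Q = 2/3 or 6. On the upward-sloping branch, Q* = 6.
Check: AVC at Q = 6 is $27 ≤ P, so revenue covers variable cost.
Profit = P·Q − TC = 51·6 − 644 = -$338, a loss, but smaller than the $482 fixed cost the firm would lose by shutting down.

Produce at Q = 6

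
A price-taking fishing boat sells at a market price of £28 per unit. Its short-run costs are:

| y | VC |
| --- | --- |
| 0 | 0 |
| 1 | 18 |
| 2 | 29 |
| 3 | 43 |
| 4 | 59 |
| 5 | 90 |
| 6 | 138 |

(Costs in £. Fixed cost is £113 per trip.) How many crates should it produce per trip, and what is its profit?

y = 4; profit = -£60

Compute π = P·y − TC at each output: y=0: -113; y=1: -103; y=2: -86; y=3: -72; y=4: -60; y=5: -63; y=6: -83.
Profit is maximized at y = 4. AVC there is 59/4 = £14.75 ≤ P, so producing beats shutting down (which would give -£113).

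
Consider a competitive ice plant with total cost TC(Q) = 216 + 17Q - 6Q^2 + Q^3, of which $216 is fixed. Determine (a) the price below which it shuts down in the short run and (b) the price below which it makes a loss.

Shutdown price = $8; break-even price = $53

AVC = 17 - 6Q + Q^2; minimized at Q = 3, giving min AVC = $8. That is the shutdown price.
ATC = 216/Q + 17 - 6Q + Q^2. Setting dATC/dQ = −216/Q^2 − 6 + 2Q = 0 gives Q = 6 (since 2·6^3 − 6·6^2 = 216).
min ATC = 216/6 + 17 − 6·6 + 6^2 = $53. That is the break-even price.
For $8 ≤ P < $53 the firm produces at a loss; below $8 it shuts down.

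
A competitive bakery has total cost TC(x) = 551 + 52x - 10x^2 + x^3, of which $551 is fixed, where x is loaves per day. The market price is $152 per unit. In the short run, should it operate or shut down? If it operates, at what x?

Produce at x = 10

From TC, MC = TC'(x) = 52 - 20x + 3x^2 and AVC = VC/x = 52 - 10x + x^2.
AVC is minimized where dAVC/dx = -10 + 2x = 0, at x = 5; min AVC = 52 - 10·5 + 5^2 = $27.
Since P = $152 ≥ min AVC = $27, price covers variable cost and the firm should produce.
P = MC gives -100 - 20x + 3x^2 = 0, with roots -10/3 and 10. Take the larger (rising MC): x* = 10.
Check: AVC at x = 10 is $52 ≤ P, so revenue covers variable cost.
Profit = P·x − TC = 152·10 − 1071 = $449.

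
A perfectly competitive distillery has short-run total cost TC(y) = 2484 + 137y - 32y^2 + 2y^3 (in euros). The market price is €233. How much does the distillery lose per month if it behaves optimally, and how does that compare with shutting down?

Profit = -€180 at y = 12

AVC = 137 - 32y + 2y^2 has its minimum €9 at y = 8; price €233 clears that bar, so the firm operates.
MC = 137 - 64y + 6y^2. Setting P = MC and taking the root on the rising branch gives y* = 12.
TR = 233·12 = 2796. TC = 2484 + 492 = 2976. Profit = 2796 − 2976 = -€180.
By producing, the firm covers all variable cost plus €2304 of fixed cost; shutting down would lose the full €2484.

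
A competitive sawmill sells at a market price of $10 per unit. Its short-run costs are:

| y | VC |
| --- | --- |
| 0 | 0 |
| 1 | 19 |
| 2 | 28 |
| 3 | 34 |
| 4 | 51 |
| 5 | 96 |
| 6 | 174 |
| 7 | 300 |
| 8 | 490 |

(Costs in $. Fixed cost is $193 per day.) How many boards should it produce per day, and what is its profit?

Profit at each row (π = 10y − TC): y=0: -193; y=1: -202; y=2: -201; y=3: -197; y=4: -204; y=5: -239; y=6: -307; y=7: -423; y=8: -603.
Profit is highest at y = 0. Equivalently, the lowest AVC in the table is 34/3 ≈ $11.33 at y = 3, and P = $10 falls below it — price never covers variable cost, so the firm shuts down and loses only its fixed cost.

y = 0 (shut down); profit = -$193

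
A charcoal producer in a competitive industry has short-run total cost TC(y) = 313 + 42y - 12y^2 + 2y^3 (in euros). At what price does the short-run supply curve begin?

€24 per unit

The shutdown price is the minimum of AVC. VC = 42y - 12y^2 + 2y^3, so AVC = 42 - 12y + 2y^2.
At the minimum of AVC, MC = AVC. MC = 42 - 24y + 6y^2; setting MC = AVC gives 4y^2 - 12y = 0, so y = 3. min AVC = 24.
The firm shuts down for any P below €24.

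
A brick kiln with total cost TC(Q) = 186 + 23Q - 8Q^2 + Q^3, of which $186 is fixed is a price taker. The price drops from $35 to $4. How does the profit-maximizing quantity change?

Output falls from 6 to 0 (the firm shuts down)

MC = 23 - 16Q + 3Q^2; the shutdown threshold is min AVC = $7 (at Q = 4).
At P = $35 ≥ min AVC, set P = MC on the rising branch: Q = 6.
At P = $4 < min AVC = $7, price no longer covers variable cost at any output, so the firm shuts down: Q = 0.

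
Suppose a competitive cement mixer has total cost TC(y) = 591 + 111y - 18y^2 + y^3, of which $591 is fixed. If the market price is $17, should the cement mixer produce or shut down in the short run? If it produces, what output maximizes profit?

Shut down

Variable cost is VC = 111y - 18y^2 + y^3, so AVC = VC/y = 111 - 18y + y^2 and MC = dTC/dy = 111 - 36y + 3y^2.
The AVC parabola has its vertex at y = 18/2 = 9, where AVC = 111 - 18·9 + 9^2 = $30.
With P < min AVC ($17 < $30), every unit sold adds to the loss.
Shutting down limits the loss to fixed cost, $591.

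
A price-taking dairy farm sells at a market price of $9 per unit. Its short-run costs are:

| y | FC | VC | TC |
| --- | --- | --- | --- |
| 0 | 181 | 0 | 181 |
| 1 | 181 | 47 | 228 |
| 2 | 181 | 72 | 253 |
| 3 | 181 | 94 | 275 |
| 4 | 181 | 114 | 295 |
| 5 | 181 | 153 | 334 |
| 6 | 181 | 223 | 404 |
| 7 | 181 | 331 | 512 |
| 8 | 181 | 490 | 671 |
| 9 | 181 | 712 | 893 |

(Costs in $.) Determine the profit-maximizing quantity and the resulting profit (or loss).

Profit at each row (π = 9y − TC): y=0: -181; y=1: -219; y=2: -235; y=3: -248; y=4: -259; y=5: -289; y=6: -350; y=7: -449; y=8: -599; y=9: -812.
Profit is highest at y = 0. Equivalently, the lowest AVC in the table is 114/4 ≈ $28.50 at y = 4, and P = $9 falls below it — price never covers variable cost, so the firm shuts down and loses only its fixed cost.

y = 0 (shut down); profit = -$181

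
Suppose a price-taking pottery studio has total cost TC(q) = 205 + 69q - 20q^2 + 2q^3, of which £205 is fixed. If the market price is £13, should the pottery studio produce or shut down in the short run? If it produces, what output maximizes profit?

Variable cost is VC = 69q - 20q^2 + 2q^3, so AVC = VC/q = 69 - 20q + 2q^2 and MC = dTC/dq = 69 - 40q + 6q^2.
The AVC parabola has its vertex at q = 20/4 = 5, where AVC = 69 - 20·5 + 2·5^2 = £19.
Since P = £13 < min AVC = £19, price fails to cover variable cost at any output.
The firm minimizes its loss by shutting down and losing only its fixed cost of £205.

Shut down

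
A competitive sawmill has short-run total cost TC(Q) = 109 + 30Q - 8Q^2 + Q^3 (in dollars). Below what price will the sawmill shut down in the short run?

The shutdown price is the minimum of AVC. VC = 30Q - 8Q^2 + Q^3, so AVC = 30 - 8Q + Q^2.
dAVC/dQ = -8 + 2Q = 0 gives Q = 4. min AVC = 30 - 8·4 + 4^2 = 14.
The firm shuts down for any P below $14.

$14 per unit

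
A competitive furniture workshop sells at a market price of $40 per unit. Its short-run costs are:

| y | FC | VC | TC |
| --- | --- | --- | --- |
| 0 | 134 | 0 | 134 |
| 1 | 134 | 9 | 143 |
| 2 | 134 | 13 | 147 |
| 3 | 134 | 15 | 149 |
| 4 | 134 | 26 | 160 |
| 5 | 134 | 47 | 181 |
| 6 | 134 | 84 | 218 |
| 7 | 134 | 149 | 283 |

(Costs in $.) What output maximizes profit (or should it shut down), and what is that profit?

y = 6; profit = $22

Compute π = P·y − TC at each output: y=0: -134; y=1: -103; y=2: -67; y=3: -29; y=4: 0; y=5: 19; y=6: 22; y=7: -3.
Profit is maximized at y = 6. AVC there is 84/6 = $14 ≤ P, so producing beats shutting down (which would give -$134).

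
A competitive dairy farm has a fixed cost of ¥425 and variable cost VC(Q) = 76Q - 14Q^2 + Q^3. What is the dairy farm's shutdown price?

Short-run supply begins at min AVC. From VC = 76Q - 14Q^2 + Q^3, AVC = 76 - 14Q + Q^2.
At the minimum of AVC, MC = AVC. MC = 76 - 28Q + 3Q^2; setting MC = AVC gives 2Q^2 - 14Q = 0, so Q = 7. min AVC = 27.
For P < ¥27 the firm produces nothing.

¥27 per unit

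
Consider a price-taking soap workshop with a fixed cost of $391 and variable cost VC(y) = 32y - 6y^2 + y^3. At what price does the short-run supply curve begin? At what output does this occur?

The firm shuts down when price falls below the minimum of average variable cost. AVC = VC/y = 32 - 6y + y^2.
At the minimum of AVC, MC = AVC. MC = 32 - 12y + 3y^2; setting MC = AVC gives 2y^2 - 6y = 0, so y = 3. min AVC = 23.
For P < $23 the firm produces nothing.

$23 per unit, at y = 3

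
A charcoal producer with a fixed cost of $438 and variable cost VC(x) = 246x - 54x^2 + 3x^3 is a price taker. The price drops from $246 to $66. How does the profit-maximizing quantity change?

MC = 246 - 108x + 9x^2; the shutdown threshold is min AVC = $3 (at x = 9).
At P = $246 ≥ min AVC, set P = MC on the rising branch: x = 12.
At P = $66 ≥ min AVC, set P = MC: x = 10. The firm stays open but cuts output.

Output falls from 12 to 10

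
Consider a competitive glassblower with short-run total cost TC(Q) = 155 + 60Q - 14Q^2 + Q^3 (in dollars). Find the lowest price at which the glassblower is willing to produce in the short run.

$11 per unit

Short-run supply begins at min AVC. From VC = 60Q - 14Q^2 + Q^3, AVC = 60 - 14Q + Q^2.
At the minimum of AVC, MC = AVC. MC = 60 - 28Q + 3Q^2; setting MC = AVC gives 2Q^2 - 14Q = 0, so Q = 7. min AVC = 11.
The firm shuts down for any P below $11.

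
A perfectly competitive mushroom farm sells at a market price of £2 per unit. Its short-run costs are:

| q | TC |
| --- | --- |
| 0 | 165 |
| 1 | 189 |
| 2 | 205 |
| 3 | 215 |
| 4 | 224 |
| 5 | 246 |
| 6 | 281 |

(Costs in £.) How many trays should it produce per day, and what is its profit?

Compute π = P·q − TC at each output: q=0: -165; q=1: -187; q=2: -201; q=3: -209; q=4: -216; q=5: -236; q=6: -269.
Profit is highest at q = 0. Equivalently, the lowest AVC in the table is 59/4 ≈ £14.75 at q = 4, and P = £2 falls below it — price never covers variable cost, so the firm shuts down and loses only its fixed cost.

q = 0 (shut down); profit = -£165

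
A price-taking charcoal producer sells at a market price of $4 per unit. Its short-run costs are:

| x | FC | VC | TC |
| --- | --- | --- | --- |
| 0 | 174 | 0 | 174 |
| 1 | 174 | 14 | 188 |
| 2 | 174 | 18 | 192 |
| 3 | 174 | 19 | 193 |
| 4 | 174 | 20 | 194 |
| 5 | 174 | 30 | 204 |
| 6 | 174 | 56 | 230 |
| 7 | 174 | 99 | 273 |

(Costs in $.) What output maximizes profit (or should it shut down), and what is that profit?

x = 0 (shut down); profit = -$174

Compute π = P·x − TC at each output: x=0: -174; x=1: -184; x=2: -184; x=3: -181; x=4: -178; x=5: -184; x=6: -206; x=7: -245.
Profit is highest at x = 0. Equivalently, the lowest AVC in the table is 20/4 ≈ $5 at x = 4, and P = $4 falls below it — price never covers variable cost, so the firm shuts down and loses only its fixed cost.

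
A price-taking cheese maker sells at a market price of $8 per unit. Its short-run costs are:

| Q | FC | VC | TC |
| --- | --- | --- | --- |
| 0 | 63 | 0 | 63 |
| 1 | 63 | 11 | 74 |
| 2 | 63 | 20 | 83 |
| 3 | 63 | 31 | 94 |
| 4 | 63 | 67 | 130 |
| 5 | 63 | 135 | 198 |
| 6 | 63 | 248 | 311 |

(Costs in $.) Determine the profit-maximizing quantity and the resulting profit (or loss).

Q = 0 (shut down); profit = -$63

Profit at each row (π = 8Q − TC): Q=0: -63; Q=1: -66; Q=2: -67; Q=3: -70; Q=4: -98; Q=5: -158; Q=6: -263.
Profit is highest at Q = 0. Equivalently, the lowest AVC in the table is 20/2 ≈ $10 at Q = 2, and P = $8 falls below it — price never covers variable cost, so the firm shuts down and loses only its fixed cost.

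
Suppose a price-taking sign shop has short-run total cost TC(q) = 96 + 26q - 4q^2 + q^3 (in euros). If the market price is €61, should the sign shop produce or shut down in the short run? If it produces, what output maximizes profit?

Produce at q = 5

Variable cost is VC = 26q - 4q^2 + q^3, so AVC = VC/q = 26 - 4q + q^2 and MC = dTC/dq = 26 - 8q + 3q^2.
The AVC parabola has its vertex at q = 4/2 = 2, where AVC = 26 - 4·2 + 2^2 = €22.
P = €61 exceeds min AVC = €22, so the firm stays open.
Solving P = MC: -35 - 8q + 3q^2 = 0 ⇒ q = -7/3 or 5. On the upward-sloping branch, q* = 5.
Check: AVC at q = 5 is €31 ≤ P, so revenue covers variable cost.
Profit = P·q − TC = 61·5 − 251 = €54.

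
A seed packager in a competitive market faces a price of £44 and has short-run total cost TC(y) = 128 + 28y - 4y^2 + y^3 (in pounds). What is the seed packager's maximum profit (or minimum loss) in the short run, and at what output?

AVC = 28 - 4y + y^2; min AVC = £24 at y = 2. Since P = £44 ≥ min AVC, the firm produces.
MC = 28 - 8y + 3y^2. Setting P = MC and taking the root on the rising branch gives y* = 4.
TR = 44·4 = 176. TC = 128 + 112 = 240. Profit = 176 − 240 = -£64.
By producing, the firm covers all variable cost plus £64 of fixed cost; shutting down would lose the full £128.

Profit = -£64 at y = 4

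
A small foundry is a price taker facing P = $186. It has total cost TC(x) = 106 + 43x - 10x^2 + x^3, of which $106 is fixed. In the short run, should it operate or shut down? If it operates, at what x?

Produce at x = 11

From TC, MC = TC'(x) = 43 - 20x + 3x^2 and AVC = VC/x = 43 - 10x + x^2.
AVC is minimized where dAVC/dx = -10 + 2x = 0, at x = 5; min AVC = 43 - 10·5 + 5^2 = $18.
Because $186 ≥ $18, revenue can cover variable cost; the firm operates.
Solving P = MC: -143 - 20x + 3x^2 = 0 ⇒ x = -13/3 or 11. On the upward-sloping branch, x* = 11.
Check: AVC at x = 11 is $54 ≤ P, so revenue covers variable cost.
Profit = P·x − TC = 186·11 − 700 = $1346.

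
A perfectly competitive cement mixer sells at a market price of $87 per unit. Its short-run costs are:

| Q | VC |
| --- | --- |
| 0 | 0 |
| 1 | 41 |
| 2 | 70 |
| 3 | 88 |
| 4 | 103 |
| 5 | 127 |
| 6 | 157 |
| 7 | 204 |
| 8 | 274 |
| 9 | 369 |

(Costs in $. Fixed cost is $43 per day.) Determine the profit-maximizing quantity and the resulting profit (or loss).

Q = 8; profit = $379

Compute π = P·Q − TC at each output: Q=0: -43; Q=1: 3; Q=2: 61; Q=3: 130; Q=4: 202; Q=5: 265; Q=6: 322; Q=7: 362; Q=8: 379; Q=9: 371.
Profit is maximized at Q = 8. AVC there is 274/8 = $34.25 ≤ P, so producing beats shutting down (which would give -$43).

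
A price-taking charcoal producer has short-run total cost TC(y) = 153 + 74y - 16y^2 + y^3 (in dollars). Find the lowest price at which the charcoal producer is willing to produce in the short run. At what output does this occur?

The shutdown price is the minimum of AVC. VC = 74y - 16y^2 + y^3, so AVC = 74 - 16y + y^2.
At the minimum of AVC, MC = AVC. MC = 74 - 32y + 3y^2; setting MC = AVC gives 2y^2 - 16y = 0, so y = 8. min AVC = 10.
For P < $10 the firm produces nothing.

$10 per unit, at y = 8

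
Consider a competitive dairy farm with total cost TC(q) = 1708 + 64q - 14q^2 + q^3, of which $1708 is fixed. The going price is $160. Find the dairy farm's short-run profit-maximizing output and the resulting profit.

Profit = -$268 at q = 12

AVC = 64 - 14q + q^2 has its minimum $15 at q = 7; price $160 clears that bar, so the firm operates.
MC = 64 - 28q + 3q^2. Setting P = MC and taking the root on the rising branch gives q* = 12.
TR = 160·12 = 1920. TC = 1708 + 480 = 2188. Profit = 1920 − 2188 = -$268.
That loss of $268 beats the $1708 the firm would lose by shutting down; producing recovers $1440 of fixed cost.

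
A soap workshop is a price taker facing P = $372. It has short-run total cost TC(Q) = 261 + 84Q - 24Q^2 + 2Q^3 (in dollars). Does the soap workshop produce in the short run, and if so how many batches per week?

Produce at Q = 12

Variable cost is VC = 84Q - 24Q^2 + 2Q^3, so AVC = VC/Q = 84 - 24Q + 2Q^2 and MC = dTC/dQ = 84 - 48Q + 6Q^2.
The AVC parabola has its vertex at Q = 24/4 = 6, where AVC = 84 - 24·6 + 2·6^2 = $12.
Because $372 ≥ $12, revenue can cover variable cost; the firm operates.
Set P = MC: 372 = 84 - 48Q + 6Q^2 → -288 - 48Q + 6Q^2 = 0. The roots are Q = -4 and Q = 12; the profit-maximizing output is on the rising part of MC, so Q* = 12.
Check: AVC at Q = 12 is $84 ≤ P, so revenue covers variable cost.
Profit = P·Q − TC = 372·12 − 1269 = $3195.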